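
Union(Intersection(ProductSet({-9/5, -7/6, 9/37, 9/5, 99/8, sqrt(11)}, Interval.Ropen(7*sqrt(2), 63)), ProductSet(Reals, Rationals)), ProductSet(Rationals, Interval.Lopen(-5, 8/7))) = Union(ProductSet({-9/5, -7/6, 9/37, 9/5, 99/8, sqrt(11)}, Intersection(Interval.Ropen(7*sqrt(2), 63), Rationals)), ProductSet(Rationals, Interval.Lopen(-5, 8/7)))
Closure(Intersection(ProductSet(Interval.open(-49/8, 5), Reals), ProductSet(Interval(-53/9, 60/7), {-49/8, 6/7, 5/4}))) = ProductSet(Interval(-53/9, 5), {-49/8, 6/7, 5/4})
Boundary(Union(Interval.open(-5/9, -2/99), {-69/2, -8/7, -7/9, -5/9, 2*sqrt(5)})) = {-69/2, -8/7, -7/9, -5/9, -2/99, 2*sqrt(5)}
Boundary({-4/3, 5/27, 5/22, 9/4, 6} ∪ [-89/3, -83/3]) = {-89/3, -83/3, -4/3, 5/27, 5/22, 9/4, 6}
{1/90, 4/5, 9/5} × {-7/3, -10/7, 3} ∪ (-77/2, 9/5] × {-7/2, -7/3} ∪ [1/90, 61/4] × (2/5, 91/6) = ({1/90, 4/5, 9/5} × {-7/3, -10/7, 3}) ∪ ((-77/2, 9/5] × {-7/2, -7/3}) ∪ ([1/90, 61/4] × (2/5, 91/6))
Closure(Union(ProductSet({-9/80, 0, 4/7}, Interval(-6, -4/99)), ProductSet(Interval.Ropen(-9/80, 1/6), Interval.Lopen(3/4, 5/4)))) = Union(ProductSet({-9/80, 1/6}, Interval(3/4, 5/4)), ProductSet({-9/80, 0, 4/7}, Interval(-6, -4/99)), ProductSet(Interval(-9/80, 1/6), {3/4, 5/4}), ProductSet(Interval.Ropen(-9/80, 1/6), Interval.Lopen(3/4, 5/4)))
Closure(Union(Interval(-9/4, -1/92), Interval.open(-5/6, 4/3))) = Interval(-9/4, 4/3)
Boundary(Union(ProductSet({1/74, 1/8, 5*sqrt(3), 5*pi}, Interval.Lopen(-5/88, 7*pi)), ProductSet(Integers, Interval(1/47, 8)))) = Union(ProductSet({1/74, 1/8, 5*sqrt(3), 5*pi}, Interval(-5/88, 7*pi)), ProductSet(Integers, Interval(1/47, 8)))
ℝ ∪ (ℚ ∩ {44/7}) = ℝ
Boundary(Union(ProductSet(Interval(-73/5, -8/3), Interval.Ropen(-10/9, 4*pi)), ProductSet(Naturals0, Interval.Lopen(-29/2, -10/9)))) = Union(ProductSet({-73/5, -8/3}, Interval(-10/9, 4*pi)), ProductSet(Interval(-73/5, -8/3), {-10/9, 4*pi}), ProductSet(Union(Complement(Naturals0, Interval.open(-73/5, -8/3)), Naturals0), Interval(-29/2, -10/9)))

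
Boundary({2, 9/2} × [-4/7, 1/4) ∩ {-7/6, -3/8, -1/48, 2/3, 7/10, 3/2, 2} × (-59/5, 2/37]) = {2} × [-4/7, 2/37]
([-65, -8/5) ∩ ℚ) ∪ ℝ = ℝ ∪ (ℚ ∩ [-65, -8/5))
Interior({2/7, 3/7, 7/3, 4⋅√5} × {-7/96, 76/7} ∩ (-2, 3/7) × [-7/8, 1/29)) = ∅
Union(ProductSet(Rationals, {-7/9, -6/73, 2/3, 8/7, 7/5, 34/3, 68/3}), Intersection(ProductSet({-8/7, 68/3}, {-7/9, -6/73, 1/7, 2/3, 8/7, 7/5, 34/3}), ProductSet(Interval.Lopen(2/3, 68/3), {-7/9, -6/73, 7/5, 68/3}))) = ProductSet(Rationals, {-7/9, -6/73, 2/3, 8/7, 7/5, 34/3, 68/3})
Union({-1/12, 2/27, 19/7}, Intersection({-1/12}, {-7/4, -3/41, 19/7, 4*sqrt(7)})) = {-1/12, 2/27, 19/7}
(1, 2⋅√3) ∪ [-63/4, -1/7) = [-63/4, -1/7) ∪ (1, 2⋅√3)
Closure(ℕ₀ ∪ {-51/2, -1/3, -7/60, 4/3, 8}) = {-51/2, -1/3, -7/60, 4/3} ∪ ℕ₀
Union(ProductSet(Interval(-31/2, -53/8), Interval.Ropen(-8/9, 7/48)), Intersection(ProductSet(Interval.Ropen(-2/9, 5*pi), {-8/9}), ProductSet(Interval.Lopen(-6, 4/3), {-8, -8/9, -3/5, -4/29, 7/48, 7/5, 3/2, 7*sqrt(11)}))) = Union(ProductSet(Interval(-31/2, -53/8), Interval.Ropen(-8/9, 7/48)), ProductSet(Interval(-2/9, 4/3), {-8/9}))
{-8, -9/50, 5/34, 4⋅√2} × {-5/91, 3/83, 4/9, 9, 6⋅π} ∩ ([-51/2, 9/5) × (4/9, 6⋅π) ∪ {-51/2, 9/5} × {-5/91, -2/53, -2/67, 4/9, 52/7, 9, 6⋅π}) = {-8, -9/50, 5/34} × {9}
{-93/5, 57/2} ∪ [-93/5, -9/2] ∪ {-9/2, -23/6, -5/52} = [-93/5, -9/2] ∪ {-23/6, -5/52, 57/2}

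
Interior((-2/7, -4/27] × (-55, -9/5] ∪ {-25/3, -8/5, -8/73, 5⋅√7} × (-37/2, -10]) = (-2/7, -4/27) × (-55, -9/5)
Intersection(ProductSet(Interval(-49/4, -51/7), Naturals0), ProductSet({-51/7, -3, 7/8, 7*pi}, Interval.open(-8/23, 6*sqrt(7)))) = ProductSet({-51/7}, Range(0, 16, 1))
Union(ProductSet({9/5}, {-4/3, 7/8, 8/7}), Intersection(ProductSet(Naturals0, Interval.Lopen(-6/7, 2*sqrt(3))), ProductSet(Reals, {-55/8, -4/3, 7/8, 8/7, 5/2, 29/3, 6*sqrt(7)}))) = Union(ProductSet({9/5}, {-4/3, 7/8, 8/7}), ProductSet(Naturals0, {7/8, 8/7, 5/2}))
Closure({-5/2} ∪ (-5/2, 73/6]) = [-5/2, 73/6]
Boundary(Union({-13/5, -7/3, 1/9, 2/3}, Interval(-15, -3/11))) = {-15, -3/11, 1/9, 2/3}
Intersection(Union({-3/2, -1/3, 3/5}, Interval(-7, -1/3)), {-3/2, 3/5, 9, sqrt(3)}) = {-3/2, 3/5}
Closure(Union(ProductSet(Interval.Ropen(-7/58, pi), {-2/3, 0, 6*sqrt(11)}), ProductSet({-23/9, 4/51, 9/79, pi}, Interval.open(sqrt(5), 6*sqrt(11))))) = Union(ProductSet({-23/9, 4/51, 9/79, pi}, Interval(sqrt(5), 6*sqrt(11))), ProductSet(Interval(-7/58, pi), {-2/3, 0, 6*sqrt(11)}))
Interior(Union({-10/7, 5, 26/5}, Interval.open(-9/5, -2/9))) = Interval.open(-9/5, -2/9)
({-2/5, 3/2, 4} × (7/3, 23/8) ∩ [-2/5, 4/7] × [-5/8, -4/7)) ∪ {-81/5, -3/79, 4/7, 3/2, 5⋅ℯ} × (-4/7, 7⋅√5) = {-81/5, -3/79, 4/7, 3/2, 5⋅ℯ} × (-4/7, 7⋅√5)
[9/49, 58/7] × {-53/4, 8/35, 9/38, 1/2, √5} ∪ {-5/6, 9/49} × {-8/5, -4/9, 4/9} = ({-5/6, 9/49} × {-8/5, -4/9, 4/9}) ∪ ([9/49, 58/7] × {-53/4, 8/35, 9/38, 1/2, √5})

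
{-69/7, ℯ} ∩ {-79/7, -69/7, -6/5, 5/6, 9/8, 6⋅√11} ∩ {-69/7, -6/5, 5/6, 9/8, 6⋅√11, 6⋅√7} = {-69/7}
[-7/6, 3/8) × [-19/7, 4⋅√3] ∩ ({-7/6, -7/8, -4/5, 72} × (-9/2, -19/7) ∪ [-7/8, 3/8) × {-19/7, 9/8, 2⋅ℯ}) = [-7/8, 3/8) × {-19/7, 9/8, 2⋅ℯ}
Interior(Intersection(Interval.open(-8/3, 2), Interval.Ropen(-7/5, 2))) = Interval.open(-7/5, 2)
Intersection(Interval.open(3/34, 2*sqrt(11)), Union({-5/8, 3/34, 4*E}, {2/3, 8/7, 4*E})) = {2/3, 8/7}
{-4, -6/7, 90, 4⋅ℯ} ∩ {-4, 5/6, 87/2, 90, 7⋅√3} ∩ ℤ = {-4, 90}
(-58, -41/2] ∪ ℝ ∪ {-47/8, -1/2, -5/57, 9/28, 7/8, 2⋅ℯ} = (-∞, ∞)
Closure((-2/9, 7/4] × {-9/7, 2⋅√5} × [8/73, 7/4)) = [-2/9, 7/4] × {-9/7, 2⋅√5} × [8/73, 7/4]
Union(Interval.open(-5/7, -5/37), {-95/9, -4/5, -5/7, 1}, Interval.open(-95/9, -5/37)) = Union({1}, Interval.Ropen(-95/9, -5/37))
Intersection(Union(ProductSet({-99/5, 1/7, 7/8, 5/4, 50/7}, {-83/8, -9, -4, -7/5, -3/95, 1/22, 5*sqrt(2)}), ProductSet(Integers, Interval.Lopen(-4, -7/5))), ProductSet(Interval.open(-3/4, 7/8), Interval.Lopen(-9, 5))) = Union(ProductSet({1/7}, {-4, -7/5, -3/95, 1/22}), ProductSet(Range(0, 1, 1), Interval.Lopen(-4, -7/5)))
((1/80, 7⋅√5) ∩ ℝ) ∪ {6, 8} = (1/80, 7⋅√5)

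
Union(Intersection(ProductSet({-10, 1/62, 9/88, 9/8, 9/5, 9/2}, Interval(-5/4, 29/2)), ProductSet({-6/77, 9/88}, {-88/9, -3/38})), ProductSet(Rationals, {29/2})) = Union(ProductSet({9/88}, {-3/38}), ProductSet(Rationals, {29/2}))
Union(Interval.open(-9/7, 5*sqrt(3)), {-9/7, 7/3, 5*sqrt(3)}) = Interval(-9/7, 5*sqrt(3))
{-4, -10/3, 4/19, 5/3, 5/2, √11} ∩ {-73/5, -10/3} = {-10/3}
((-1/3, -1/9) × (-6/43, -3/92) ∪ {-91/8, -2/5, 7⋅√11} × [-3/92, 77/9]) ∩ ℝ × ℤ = {-91/8, -2/5, 7⋅√11} × {0, 1, …, 8}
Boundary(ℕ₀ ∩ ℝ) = ℕ₀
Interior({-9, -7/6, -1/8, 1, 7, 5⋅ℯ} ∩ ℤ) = ∅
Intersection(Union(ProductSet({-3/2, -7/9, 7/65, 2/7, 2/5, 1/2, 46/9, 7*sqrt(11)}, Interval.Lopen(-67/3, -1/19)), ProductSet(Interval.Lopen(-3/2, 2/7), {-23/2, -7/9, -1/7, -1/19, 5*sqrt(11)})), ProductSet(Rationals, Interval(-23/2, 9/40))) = Union(ProductSet({-3/2, -7/9, 7/65, 2/7, 2/5, 1/2, 46/9}, Interval(-23/2, -1/19)), ProductSet(Intersection(Interval.Lopen(-3/2, 2/7), Rationals), {-23/2, -7/9, -1/7, -1/19}))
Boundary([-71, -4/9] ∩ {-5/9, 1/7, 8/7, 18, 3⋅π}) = {-5/9}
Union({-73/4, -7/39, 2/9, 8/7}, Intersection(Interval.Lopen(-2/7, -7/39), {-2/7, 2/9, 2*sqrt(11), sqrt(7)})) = {-73/4, -7/39, 2/9, 8/7}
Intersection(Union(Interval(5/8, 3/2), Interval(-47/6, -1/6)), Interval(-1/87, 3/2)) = Interval(5/8, 3/2)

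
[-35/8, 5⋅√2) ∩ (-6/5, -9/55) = (-6/5, -9/55)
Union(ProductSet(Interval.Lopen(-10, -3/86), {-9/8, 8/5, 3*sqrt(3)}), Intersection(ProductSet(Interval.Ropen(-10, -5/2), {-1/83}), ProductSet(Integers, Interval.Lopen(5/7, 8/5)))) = ProductSet(Interval.Lopen(-10, -3/86), {-9/8, 8/5, 3*sqrt(3)})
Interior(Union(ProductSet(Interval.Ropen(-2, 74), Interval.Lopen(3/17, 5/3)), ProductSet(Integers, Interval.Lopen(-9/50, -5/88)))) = ProductSet(Interval.open(-2, 74), Interval.open(3/17, 5/3))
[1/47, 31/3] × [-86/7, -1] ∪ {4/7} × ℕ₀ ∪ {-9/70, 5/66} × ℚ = ({4/7} × ℕ₀) ∪ ({-9/70, 5/66} × ℚ) ∪ ([1/47, 31/3] × [-86/7, -1])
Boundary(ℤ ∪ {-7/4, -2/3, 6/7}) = ℤ ∪ {-7/4, -2/3, 6/7}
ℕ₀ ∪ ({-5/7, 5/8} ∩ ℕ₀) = ℕ₀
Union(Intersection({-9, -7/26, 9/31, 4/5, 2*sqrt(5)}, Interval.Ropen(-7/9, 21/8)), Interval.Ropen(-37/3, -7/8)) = Union({-7/26, 9/31, 4/5}, Interval.Ropen(-37/3, -7/8))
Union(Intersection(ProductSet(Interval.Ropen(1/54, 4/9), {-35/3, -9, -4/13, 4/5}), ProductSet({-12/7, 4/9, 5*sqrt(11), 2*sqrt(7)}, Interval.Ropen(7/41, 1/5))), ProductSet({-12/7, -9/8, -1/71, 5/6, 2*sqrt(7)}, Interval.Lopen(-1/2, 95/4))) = ProductSet({-12/7, -9/8, -1/71, 5/6, 2*sqrt(7)}, Interval.Lopen(-1/2, 95/4))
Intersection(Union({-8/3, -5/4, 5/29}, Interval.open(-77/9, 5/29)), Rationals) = Intersection(Interval.Lopen(-77/9, 5/29), Rationals)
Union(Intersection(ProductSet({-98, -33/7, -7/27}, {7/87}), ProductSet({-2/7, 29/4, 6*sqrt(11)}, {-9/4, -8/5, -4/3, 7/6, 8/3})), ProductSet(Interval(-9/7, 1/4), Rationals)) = ProductSet(Interval(-9/7, 1/4), Rationals)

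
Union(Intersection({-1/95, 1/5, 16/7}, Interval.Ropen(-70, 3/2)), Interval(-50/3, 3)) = Interval(-50/3, 3)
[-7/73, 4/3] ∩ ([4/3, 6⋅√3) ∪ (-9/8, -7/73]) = {-7/73, 4/3}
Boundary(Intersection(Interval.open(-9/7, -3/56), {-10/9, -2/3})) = {-10/9, -2/3}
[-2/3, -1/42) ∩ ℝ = [-2/3, -1/42)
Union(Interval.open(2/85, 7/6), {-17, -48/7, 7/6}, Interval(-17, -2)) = Union(Interval(-17, -2), Interval.Lopen(2/85, 7/6))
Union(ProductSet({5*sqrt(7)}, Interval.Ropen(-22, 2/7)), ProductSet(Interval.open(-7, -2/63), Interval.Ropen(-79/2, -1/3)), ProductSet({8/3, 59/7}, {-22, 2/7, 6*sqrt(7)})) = Union(ProductSet({5*sqrt(7)}, Interval.Ropen(-22, 2/7)), ProductSet({8/3, 59/7}, {-22, 2/7, 6*sqrt(7)}), ProductSet(Interval.open(-7, -2/63), Interval.Ropen(-79/2, -1/3)))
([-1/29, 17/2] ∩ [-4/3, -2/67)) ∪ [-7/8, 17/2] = [-7/8, 17/2]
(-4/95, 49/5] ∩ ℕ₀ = {0, 1, …, 9}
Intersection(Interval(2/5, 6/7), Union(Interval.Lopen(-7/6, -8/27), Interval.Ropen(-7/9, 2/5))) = EmptySet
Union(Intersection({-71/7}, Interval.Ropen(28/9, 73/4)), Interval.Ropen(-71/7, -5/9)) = Interval.Ropen(-71/7, -5/9)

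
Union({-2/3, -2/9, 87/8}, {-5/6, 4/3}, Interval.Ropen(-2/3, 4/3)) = Union({-5/6, 87/8}, Interval(-2/3, 4/3))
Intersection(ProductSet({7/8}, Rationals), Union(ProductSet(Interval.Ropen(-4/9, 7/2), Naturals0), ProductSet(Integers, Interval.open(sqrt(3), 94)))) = ProductSet({7/8}, Naturals0)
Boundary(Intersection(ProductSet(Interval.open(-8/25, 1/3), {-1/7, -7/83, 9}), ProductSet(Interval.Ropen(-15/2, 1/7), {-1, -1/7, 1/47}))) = ProductSet(Interval(-8/25, 1/7), {-1/7})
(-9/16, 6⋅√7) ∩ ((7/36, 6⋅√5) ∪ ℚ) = [7/36, 6⋅√5) ∪ (ℚ ∩ (-9/16, 6⋅√7))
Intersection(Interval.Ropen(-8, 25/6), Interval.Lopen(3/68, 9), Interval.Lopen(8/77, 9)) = Interval.open(8/77, 25/6)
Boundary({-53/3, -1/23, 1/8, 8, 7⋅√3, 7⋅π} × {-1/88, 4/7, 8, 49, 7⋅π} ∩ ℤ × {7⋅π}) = {8} × {7⋅π}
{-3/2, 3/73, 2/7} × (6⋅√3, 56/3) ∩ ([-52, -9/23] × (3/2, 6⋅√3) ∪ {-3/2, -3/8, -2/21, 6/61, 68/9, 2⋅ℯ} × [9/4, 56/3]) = {-3/2} × (6⋅√3, 56/3)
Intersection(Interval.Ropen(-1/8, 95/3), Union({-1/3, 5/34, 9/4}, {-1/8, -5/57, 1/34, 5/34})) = {-1/8, -5/57, 1/34, 5/34, 9/4}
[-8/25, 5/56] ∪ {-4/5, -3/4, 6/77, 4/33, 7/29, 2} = {-4/5, -3/4, 4/33, 7/29, 2} ∪ [-8/25, 5/56]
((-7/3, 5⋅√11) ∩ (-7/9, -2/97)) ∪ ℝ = (-∞, ∞)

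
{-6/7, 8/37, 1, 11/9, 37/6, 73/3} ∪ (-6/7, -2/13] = [-6/7, -2/13] ∪ {8/37, 1, 11/9, 37/6, 73/3}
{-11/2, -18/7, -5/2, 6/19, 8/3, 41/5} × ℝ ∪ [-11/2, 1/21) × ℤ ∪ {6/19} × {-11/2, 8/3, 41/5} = ([-11/2, 1/21) × ℤ) ∪ ({-11/2, -18/7, -5/2, 6/19, 8/3, 41/5} × ℝ)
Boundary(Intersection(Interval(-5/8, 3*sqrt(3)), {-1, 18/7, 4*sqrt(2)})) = {18/7}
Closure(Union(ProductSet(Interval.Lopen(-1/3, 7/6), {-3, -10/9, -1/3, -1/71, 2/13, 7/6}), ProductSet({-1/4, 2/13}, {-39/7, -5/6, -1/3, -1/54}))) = Union(ProductSet({-1/4, 2/13}, {-39/7, -5/6, -1/3, -1/54}), ProductSet(Interval(-1/3, 7/6), {-3, -10/9, -1/3, -1/71, 2/13, 7/6}))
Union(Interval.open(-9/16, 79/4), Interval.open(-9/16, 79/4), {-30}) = Union({-30}, Interval.open(-9/16, 79/4))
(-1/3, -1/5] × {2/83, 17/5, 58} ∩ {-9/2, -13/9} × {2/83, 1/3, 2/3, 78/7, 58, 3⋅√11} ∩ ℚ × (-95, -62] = ∅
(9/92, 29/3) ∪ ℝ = (-∞, ∞)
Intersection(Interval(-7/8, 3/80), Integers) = Range(0, 1, 1)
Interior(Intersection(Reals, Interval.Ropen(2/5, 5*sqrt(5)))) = Interval.open(2/5, 5*sqrt(5))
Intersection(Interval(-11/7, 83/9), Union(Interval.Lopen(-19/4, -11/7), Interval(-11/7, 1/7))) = Interval(-11/7, 1/7)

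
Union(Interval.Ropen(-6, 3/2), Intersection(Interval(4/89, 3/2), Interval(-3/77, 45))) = Interval(-6, 3/2)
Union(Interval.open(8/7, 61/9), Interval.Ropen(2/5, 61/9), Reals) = Interval(-oo, oo)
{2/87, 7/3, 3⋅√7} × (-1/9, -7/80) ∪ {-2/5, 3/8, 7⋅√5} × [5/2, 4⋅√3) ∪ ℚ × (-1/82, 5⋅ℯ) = (ℚ × (-1/82, 5⋅ℯ)) ∪ ({2/87, 7/3, 3⋅√7} × (-1/9, -7/80)) ∪ ({-2/5, 3/8, 7⋅√5} × [5/2, 4⋅√3))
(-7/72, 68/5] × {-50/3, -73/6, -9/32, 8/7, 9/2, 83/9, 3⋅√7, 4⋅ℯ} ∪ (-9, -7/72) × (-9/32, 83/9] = ((-9, -7/72) × (-9/32, 83/9]) ∪ ((-7/72, 68/5] × {-50/3, -73/6, -9/32, 8/7, 9/2, 83/9, 3⋅√7, 4⋅ℯ})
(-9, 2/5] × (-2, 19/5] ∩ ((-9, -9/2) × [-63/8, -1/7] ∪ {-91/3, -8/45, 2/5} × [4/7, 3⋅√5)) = ({-8/45, 2/5} × [4/7, 19/5]) ∪ ((-9, -9/2) × (-2, -1/7])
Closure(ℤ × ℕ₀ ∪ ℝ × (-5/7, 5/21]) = (ℝ × [-5/7, 5/21]) ∪ (ℤ × (ℕ₀ ∪ (ℕ₀ \ (-5/7, 5/21))))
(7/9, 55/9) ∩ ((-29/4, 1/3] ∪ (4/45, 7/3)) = (7/9, 7/3)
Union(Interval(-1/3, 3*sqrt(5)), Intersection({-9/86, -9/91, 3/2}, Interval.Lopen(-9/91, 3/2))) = Interval(-1/3, 3*sqrt(5))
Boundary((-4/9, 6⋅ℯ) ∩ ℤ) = {0, 1, …, 16}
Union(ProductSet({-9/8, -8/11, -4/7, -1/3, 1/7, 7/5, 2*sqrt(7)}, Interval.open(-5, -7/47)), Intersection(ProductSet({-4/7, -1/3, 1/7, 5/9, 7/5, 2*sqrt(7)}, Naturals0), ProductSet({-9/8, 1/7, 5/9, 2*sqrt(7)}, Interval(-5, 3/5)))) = Union(ProductSet({1/7, 5/9, 2*sqrt(7)}, Range(0, 1, 1)), ProductSet({-9/8, -8/11, -4/7, -1/3, 1/7, 7/5, 2*sqrt(7)}, Interval.open(-5, -7/47)))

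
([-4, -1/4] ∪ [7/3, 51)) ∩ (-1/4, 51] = [7/3, 51)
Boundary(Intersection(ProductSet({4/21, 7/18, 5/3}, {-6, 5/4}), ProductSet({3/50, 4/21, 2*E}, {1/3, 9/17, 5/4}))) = ProductSet({4/21}, {5/4})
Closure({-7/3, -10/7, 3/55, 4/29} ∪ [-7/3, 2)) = [-7/3, 2]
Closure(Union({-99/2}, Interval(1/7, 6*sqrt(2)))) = Union({-99/2}, Interval(1/7, 6*sqrt(2)))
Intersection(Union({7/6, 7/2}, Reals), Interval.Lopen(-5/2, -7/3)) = Interval.Lopen(-5/2, -7/3)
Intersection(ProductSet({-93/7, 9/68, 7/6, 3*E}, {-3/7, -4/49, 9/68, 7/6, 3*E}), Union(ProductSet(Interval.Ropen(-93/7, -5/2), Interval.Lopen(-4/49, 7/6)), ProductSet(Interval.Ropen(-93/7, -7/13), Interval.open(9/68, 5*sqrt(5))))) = ProductSet({-93/7}, {9/68, 7/6, 3*E})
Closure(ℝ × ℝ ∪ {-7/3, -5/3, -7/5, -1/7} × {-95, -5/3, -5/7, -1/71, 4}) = ℝ × ℝ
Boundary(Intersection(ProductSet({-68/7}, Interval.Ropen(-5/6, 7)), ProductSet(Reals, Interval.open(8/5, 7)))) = ProductSet({-68/7}, Interval(8/5, 7))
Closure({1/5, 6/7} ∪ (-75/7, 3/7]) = [-75/7, 3/7] ∪ {6/7}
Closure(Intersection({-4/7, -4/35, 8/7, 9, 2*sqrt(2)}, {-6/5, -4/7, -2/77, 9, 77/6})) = {-4/7, 9}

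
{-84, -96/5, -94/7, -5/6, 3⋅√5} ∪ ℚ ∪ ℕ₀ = ℚ ∪ {3⋅√5}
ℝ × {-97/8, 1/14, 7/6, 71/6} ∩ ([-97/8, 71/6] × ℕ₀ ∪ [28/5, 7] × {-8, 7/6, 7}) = [28/5, 7] × {7/6}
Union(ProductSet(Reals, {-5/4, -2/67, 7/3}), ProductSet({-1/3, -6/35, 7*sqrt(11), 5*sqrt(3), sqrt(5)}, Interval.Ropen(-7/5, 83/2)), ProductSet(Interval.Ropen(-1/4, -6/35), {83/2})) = Union(ProductSet({-1/3, -6/35, 7*sqrt(11), 5*sqrt(3), sqrt(5)}, Interval.Ropen(-7/5, 83/2)), ProductSet(Interval.Ropen(-1/4, -6/35), {83/2}), ProductSet(Reals, {-5/4, -2/67, 7/3}))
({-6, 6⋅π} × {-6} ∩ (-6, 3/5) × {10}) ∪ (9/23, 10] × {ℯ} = (9/23, 10] × {ℯ}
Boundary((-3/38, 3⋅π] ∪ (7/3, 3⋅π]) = {-3/38, 3⋅π}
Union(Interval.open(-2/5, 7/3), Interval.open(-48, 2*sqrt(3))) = Interval.open(-48, 2*sqrt(3))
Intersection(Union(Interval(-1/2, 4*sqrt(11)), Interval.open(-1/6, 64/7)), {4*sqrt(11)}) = {4*sqrt(11)}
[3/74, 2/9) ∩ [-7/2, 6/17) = [3/74, 2/9)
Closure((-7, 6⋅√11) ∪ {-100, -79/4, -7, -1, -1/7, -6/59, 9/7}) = {-100, -79/4} ∪ [-7, 6⋅√11]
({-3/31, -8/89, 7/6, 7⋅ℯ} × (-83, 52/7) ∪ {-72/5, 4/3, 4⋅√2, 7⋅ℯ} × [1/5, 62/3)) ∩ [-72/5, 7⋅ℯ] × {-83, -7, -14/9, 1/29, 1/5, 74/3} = ({-3/31, -8/89, 7/6, 7⋅ℯ} × {-7, -14/9, 1/29, 1/5}) ∪ ({-72/5, 4/3, 4⋅√2, 7⋅ℯ} × {1/5})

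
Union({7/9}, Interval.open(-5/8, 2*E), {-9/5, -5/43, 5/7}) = Union({-9/5}, Interval.open(-5/8, 2*E))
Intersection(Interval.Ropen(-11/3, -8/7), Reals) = Interval.Ropen(-11/3, -8/7)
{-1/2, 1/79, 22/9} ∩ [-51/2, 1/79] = {-1/2, 1/79}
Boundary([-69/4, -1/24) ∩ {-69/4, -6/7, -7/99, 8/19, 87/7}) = {-69/4, -6/7, -7/99}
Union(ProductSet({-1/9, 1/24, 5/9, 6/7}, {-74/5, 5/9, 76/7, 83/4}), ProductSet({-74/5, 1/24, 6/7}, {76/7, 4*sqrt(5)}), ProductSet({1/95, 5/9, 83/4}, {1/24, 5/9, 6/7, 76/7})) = Union(ProductSet({-74/5, 1/24, 6/7}, {76/7, 4*sqrt(5)}), ProductSet({1/95, 5/9, 83/4}, {1/24, 5/9, 6/7, 76/7}), ProductSet({-1/9, 1/24, 5/9, 6/7}, {-74/5, 5/9, 76/7, 83/4}))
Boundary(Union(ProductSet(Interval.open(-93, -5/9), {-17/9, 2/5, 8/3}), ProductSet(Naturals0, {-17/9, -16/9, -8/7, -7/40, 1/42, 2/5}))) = Union(ProductSet(Interval(-93, -5/9), {-17/9, 2/5, 8/3}), ProductSet(Naturals0, {-17/9, -16/9, -8/7, -7/40, 1/42, 2/5}))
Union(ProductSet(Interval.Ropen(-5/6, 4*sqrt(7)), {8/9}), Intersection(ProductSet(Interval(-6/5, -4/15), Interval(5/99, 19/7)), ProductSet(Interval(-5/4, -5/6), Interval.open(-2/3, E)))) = Union(ProductSet(Interval(-6/5, -5/6), Interval(5/99, 19/7)), ProductSet(Interval.Ropen(-5/6, 4*sqrt(7)), {8/9}))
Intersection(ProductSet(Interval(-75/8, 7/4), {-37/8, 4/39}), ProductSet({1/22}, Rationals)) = ProductSet({1/22}, {-37/8, 4/39})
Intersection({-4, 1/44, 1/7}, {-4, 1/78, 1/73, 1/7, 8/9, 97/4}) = {-4, 1/7}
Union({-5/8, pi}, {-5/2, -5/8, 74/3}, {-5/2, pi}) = {-5/2, -5/8, 74/3, pi}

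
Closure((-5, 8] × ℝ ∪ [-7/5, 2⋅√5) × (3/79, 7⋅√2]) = [-5, 8] × ℝ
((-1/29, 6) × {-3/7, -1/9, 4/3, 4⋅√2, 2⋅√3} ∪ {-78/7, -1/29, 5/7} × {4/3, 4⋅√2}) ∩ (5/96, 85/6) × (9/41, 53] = (5/96, 6) × {4/3, 4⋅√2, 2⋅√3}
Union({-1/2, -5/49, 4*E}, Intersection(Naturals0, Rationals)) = Union({-1/2, -5/49, 4*E}, Naturals0)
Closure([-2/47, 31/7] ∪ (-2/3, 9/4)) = [-2/3, 31/7]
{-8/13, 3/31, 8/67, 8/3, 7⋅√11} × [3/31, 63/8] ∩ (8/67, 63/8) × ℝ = {8/3} × [3/31, 63/8]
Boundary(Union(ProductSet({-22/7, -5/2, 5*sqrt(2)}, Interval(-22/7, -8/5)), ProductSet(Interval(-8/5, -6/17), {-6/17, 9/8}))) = Union(ProductSet({-22/7, -5/2, 5*sqrt(2)}, Interval(-22/7, -8/5)), ProductSet(Interval(-8/5, -6/17), {-6/17, 9/8}))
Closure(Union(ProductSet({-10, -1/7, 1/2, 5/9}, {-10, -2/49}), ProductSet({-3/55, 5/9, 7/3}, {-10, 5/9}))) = Union(ProductSet({-3/55, 5/9, 7/3}, {-10, 5/9}), ProductSet({-10, -1/7, 1/2, 5/9}, {-10, -2/49}))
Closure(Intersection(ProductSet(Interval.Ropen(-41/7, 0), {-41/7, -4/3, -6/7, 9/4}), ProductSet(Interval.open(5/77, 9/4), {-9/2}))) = EmptySet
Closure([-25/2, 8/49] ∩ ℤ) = {-12, -11, …, 0}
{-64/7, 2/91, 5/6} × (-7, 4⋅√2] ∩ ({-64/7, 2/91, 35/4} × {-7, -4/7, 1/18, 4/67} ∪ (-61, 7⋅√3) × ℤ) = ({-64/7, 2/91} × {-4/7, 1/18, 4/67}) ∪ ({-64/7, 2/91, 5/6} × {-6, -5, …, 5})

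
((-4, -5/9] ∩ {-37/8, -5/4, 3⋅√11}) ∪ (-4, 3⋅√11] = (-4, 3⋅√11]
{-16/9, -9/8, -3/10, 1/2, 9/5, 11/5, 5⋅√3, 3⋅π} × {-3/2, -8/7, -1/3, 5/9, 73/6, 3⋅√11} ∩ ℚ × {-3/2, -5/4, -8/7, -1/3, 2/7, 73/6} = {-16/9, -9/8, -3/10, 1/2, 9/5, 11/5} × {-3/2, -8/7, -1/3, 73/6}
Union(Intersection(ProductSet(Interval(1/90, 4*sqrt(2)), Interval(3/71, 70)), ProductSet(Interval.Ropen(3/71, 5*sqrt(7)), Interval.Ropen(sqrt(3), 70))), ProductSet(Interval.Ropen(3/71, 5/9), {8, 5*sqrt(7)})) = ProductSet(Interval(3/71, 4*sqrt(2)), Interval.Ropen(sqrt(3), 70))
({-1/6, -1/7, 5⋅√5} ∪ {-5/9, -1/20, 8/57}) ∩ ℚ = {-5/9, -1/6, -1/7, -1/20, 8/57}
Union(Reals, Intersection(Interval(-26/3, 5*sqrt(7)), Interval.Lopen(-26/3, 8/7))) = Interval(-oo, oo)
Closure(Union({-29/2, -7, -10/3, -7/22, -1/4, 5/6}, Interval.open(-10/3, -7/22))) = Union({-29/2, -7, -1/4, 5/6}, Interval(-10/3, -7/22))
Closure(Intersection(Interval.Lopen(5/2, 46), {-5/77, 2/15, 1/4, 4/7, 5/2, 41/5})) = {41/5}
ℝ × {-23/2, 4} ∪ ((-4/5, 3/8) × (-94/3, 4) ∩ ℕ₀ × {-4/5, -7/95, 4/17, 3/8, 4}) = (ℝ × {-23/2, 4}) ∪ ({0} × {-4/5, -7/95, 4/17, 3/8})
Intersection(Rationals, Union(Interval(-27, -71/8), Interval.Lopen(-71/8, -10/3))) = Intersection(Interval(-27, -10/3), Rationals)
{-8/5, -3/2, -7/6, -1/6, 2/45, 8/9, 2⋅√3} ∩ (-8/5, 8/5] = {-3/2, -7/6, -1/6, 2/45, 8/9}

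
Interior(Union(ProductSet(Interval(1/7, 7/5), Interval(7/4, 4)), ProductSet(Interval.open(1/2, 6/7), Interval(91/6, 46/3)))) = Union(ProductSet(Interval.open(1/7, 7/5), Interval.open(7/4, 4)), ProductSet(Interval.open(1/2, 6/7), Interval.open(91/6, 46/3)))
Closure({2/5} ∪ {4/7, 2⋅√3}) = {2/5, 4/7, 2⋅√3}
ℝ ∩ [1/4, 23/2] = [1/4, 23/2]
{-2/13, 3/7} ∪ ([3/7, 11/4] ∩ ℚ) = {-2/13} ∪ (ℚ ∩ [3/7, 11/4])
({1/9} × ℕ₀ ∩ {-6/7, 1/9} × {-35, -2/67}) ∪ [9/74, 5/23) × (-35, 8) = [9/74, 5/23) × (-35, 8)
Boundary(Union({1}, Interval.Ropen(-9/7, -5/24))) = {-9/7, -5/24, 1}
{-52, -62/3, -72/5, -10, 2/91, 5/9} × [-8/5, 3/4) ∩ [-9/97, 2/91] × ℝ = {2/91} × [-8/5, 3/4)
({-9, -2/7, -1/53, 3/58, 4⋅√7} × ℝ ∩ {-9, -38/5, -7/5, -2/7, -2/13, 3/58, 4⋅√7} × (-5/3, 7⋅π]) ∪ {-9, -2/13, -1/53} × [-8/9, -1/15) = ({-9, -2/13, -1/53} × [-8/9, -1/15)) ∪ ({-9, -2/7, 3/58, 4⋅√7} × (-5/3, 7⋅π])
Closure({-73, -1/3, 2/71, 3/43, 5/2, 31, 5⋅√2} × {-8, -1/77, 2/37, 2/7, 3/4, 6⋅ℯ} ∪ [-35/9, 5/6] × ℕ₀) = ([-35/9, 5/6] × ℕ₀) ∪ ({-73, -1/3, 2/71, 3/43, 5/2, 31, 5⋅√2} × {-8, -1/77, 2/37, 2/7, 3/4, 6⋅ℯ})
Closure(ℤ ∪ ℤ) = ℤ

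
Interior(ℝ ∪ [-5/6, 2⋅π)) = (-∞, ∞)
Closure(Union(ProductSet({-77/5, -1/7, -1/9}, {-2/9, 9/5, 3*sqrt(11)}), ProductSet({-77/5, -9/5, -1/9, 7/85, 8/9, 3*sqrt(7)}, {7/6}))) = Union(ProductSet({-77/5, -1/7, -1/9}, {-2/9, 9/5, 3*sqrt(11)}), ProductSet({-77/5, -9/5, -1/9, 7/85, 8/9, 3*sqrt(7)}, {7/6}))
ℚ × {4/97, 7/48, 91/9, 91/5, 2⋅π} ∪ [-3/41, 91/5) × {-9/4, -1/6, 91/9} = ([-3/41, 91/5) × {-9/4, -1/6, 91/9}) ∪ (ℚ × {4/97, 7/48, 91/9, 91/5, 2⋅π})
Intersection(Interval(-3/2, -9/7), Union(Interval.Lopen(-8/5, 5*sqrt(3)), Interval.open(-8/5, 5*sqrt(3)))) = Interval(-3/2, -9/7)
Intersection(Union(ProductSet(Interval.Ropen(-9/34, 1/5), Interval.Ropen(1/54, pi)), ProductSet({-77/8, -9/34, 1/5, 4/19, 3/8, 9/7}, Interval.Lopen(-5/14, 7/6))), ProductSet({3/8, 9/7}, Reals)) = ProductSet({3/8, 9/7}, Interval.Lopen(-5/14, 7/6))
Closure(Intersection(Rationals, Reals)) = Reals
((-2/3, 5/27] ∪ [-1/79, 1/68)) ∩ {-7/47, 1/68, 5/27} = {-7/47, 1/68, 5/27}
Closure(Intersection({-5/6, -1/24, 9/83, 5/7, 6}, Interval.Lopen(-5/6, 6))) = {-1/24, 9/83, 5/7, 6}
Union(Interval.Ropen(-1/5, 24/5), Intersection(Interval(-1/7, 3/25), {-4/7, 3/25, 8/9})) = Interval.Ropen(-1/5, 24/5)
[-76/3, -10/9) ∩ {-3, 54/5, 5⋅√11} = {-3}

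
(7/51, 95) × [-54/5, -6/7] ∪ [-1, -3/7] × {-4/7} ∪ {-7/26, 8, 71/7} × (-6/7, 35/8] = ([-1, -3/7] × {-4/7}) ∪ ({-7/26, 8, 71/7} × (-6/7, 35/8]) ∪ ((7/51, 95) × [-54/5, -6/7])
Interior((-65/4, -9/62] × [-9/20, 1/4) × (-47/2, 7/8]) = (-65/4, -9/62) × (-9/20, 1/4) × (-47/2, 7/8)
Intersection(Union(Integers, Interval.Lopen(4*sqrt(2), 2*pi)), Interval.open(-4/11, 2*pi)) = Union(Interval.open(4*sqrt(2), 2*pi), Range(0, 7, 1))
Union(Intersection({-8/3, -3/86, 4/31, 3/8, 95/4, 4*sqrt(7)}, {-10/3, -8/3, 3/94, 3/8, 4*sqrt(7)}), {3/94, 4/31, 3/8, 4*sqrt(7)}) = {-8/3, 3/94, 4/31, 3/8, 4*sqrt(7)}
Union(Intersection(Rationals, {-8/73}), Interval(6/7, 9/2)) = Union({-8/73}, Interval(6/7, 9/2))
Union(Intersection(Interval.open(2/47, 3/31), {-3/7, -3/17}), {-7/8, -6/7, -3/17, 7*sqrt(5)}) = {-7/8, -6/7, -3/17, 7*sqrt(5)}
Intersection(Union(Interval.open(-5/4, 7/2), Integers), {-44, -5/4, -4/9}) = {-44, -4/9}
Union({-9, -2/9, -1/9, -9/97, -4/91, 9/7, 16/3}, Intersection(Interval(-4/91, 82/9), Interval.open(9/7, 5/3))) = Union({-9, -2/9, -1/9, -9/97, -4/91, 16/3}, Interval.Ropen(9/7, 5/3))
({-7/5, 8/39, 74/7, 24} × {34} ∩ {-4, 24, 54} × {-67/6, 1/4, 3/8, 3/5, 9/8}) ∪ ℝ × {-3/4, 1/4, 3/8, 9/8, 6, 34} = ℝ × {-3/4, 1/4, 3/8, 9/8, 6, 34}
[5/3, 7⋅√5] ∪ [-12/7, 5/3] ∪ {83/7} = [-12/7, 7⋅√5]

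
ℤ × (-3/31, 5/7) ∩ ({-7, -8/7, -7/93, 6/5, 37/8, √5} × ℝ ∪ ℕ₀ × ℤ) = (ℕ₀ × {0}) ∪ ({-7} × (-3/31, 5/7))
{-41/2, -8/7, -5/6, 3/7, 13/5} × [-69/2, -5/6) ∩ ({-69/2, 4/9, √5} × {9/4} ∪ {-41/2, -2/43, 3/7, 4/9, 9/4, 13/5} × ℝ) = {-41/2, 3/7, 13/5} × [-69/2, -5/6)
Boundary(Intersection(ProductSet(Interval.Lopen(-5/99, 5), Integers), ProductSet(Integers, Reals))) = ProductSet(Range(0, 6, 1), Integers)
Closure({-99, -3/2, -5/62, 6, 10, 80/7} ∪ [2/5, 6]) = {-99, -3/2, -5/62, 10, 80/7} ∪ [2/5, 6]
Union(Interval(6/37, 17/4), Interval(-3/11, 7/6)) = Interval(-3/11, 17/4)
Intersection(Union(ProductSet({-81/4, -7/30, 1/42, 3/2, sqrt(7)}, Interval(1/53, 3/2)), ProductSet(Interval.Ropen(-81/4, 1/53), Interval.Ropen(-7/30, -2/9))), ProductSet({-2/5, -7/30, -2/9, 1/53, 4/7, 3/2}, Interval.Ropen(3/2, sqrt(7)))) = ProductSet({-7/30, 3/2}, {3/2})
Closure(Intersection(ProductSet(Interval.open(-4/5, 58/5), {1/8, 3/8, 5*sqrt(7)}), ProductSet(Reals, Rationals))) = ProductSet(Interval(-4/5, 58/5), {1/8, 3/8})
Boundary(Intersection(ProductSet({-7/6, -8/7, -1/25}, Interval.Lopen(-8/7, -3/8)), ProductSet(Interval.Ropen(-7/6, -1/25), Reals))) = ProductSet({-7/6, -8/7}, Interval(-8/7, -3/8))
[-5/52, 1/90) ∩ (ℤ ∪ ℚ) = ℚ ∩ [-5/52, 1/90)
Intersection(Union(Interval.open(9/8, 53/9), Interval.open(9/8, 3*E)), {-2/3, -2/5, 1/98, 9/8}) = EmptySet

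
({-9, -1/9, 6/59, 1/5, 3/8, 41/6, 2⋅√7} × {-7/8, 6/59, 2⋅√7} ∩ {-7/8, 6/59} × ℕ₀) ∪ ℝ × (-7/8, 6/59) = ℝ × (-7/8, 6/59)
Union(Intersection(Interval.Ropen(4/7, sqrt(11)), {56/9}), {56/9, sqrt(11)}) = {56/9, sqrt(11)}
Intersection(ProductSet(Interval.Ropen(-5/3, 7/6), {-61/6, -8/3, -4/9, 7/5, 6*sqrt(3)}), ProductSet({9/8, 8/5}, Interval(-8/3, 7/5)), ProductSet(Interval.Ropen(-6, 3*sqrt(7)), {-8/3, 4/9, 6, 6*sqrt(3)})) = ProductSet({9/8}, {-8/3})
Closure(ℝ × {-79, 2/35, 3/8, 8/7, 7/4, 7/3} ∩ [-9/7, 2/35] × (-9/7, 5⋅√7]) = [-9/7, 2/35] × {2/35, 3/8, 8/7, 7/4, 7/3}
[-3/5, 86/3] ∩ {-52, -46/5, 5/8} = {5/8}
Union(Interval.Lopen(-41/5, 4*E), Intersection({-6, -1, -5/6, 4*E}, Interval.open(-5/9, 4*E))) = Interval.Lopen(-41/5, 4*E)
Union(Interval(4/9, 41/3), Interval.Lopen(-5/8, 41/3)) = Interval.Lopen(-5/8, 41/3)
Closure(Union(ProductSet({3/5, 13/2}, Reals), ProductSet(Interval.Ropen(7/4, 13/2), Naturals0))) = Union(ProductSet({3/5, 13/2}, Reals), ProductSet(Interval(7/4, 13/2), Naturals0))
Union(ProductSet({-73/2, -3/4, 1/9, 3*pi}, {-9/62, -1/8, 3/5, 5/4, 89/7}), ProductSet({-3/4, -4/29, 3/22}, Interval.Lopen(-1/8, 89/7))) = Union(ProductSet({-3/4, -4/29, 3/22}, Interval.Lopen(-1/8, 89/7)), ProductSet({-73/2, -3/4, 1/9, 3*pi}, {-9/62, -1/8, 3/5, 5/4, 89/7}))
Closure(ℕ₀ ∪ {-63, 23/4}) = {-63, 23/4} ∪ ℕ₀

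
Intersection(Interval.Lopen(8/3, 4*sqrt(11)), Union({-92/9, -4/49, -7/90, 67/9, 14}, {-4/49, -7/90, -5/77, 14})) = {67/9}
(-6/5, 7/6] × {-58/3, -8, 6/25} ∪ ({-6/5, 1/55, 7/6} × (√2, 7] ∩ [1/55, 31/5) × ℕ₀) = ({1/55, 7/6} × {2, 3, …, 7}) ∪ ((-6/5, 7/6] × {-58/3, -8, 6/25})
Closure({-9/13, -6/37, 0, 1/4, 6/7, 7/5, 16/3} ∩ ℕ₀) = {0}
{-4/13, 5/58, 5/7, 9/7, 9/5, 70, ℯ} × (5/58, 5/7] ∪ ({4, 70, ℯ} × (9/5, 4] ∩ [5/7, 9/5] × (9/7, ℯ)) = {-4/13, 5/58, 5/7, 9/7, 9/5, 70, ℯ} × (5/58, 5/7]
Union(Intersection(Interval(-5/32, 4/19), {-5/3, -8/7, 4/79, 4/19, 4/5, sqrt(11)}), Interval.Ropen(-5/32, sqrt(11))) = Interval.Ropen(-5/32, sqrt(11))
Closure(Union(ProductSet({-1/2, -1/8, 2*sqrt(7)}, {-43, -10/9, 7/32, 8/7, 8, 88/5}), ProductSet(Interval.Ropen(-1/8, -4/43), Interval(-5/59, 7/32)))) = Union(ProductSet({-1/2, -1/8, 2*sqrt(7)}, {-43, -10/9, 7/32, 8/7, 8, 88/5}), ProductSet(Interval(-1/8, -4/43), Interval(-5/59, 7/32)))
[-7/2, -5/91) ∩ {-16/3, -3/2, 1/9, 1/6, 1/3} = {-3/2}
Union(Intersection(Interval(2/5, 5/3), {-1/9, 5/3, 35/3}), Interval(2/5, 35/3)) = Interval(2/5, 35/3)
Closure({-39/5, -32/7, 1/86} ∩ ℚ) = {-39/5, -32/7, 1/86}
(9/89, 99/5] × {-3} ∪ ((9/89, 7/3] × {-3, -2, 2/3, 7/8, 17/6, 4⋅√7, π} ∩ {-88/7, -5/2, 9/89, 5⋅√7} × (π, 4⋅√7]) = (9/89, 99/5] × {-3}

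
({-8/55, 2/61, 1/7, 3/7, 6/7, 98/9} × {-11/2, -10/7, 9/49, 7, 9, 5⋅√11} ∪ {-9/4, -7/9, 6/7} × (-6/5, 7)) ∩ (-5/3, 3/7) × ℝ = ({-7/9} × (-6/5, 7)) ∪ ({-8/55, 2/61, 1/7} × {-11/2, -10/7, 9/49, 7, 9, 5⋅√11})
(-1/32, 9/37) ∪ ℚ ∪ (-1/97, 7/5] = ℚ ∪ [-1/32, 7/5]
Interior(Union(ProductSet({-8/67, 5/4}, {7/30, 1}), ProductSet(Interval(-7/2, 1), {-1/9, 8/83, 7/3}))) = EmptySet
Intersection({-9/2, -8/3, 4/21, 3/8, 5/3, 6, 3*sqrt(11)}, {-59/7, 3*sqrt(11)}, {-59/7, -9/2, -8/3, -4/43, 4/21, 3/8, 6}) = EmptySet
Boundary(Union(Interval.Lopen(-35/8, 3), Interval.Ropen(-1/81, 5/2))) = {-35/8, 3}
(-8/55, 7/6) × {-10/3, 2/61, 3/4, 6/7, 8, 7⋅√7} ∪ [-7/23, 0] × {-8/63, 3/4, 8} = ([-7/23, 0] × {-8/63, 3/4, 8}) ∪ ((-8/55, 7/6) × {-10/3, 2/61, 3/4, 6/7, 8, 7⋅√7})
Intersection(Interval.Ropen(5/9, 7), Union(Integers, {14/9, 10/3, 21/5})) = Union({14/9, 10/3, 21/5}, Range(1, 7, 1))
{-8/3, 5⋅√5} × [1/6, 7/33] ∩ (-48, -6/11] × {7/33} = {-8/3} × {7/33}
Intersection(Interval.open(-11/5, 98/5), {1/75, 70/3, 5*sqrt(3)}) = {1/75, 5*sqrt(3)}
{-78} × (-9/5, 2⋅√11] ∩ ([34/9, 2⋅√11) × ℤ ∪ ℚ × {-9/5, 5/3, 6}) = {-78} × {5/3, 6}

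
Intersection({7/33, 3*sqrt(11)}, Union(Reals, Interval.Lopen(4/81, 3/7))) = {7/33, 3*sqrt(11)}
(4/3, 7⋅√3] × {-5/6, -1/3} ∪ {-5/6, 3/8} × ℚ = ({-5/6, 3/8} × ℚ) ∪ ((4/3, 7⋅√3] × {-5/6, -1/3})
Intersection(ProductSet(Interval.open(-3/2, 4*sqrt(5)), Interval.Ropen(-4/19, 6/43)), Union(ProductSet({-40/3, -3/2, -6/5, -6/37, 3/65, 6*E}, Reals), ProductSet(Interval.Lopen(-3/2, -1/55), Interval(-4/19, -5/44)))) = Union(ProductSet({-6/5, -6/37, 3/65}, Interval.Ropen(-4/19, 6/43)), ProductSet(Interval.Lopen(-3/2, -1/55), Interval(-4/19, -5/44)))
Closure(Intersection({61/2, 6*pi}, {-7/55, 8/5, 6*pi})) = {6*pi}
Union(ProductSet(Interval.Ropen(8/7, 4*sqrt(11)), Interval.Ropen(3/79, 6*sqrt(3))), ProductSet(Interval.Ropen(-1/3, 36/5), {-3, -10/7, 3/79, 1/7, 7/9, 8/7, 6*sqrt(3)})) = Union(ProductSet(Interval.Ropen(-1/3, 36/5), {-3, -10/7, 3/79, 1/7, 7/9, 8/7, 6*sqrt(3)}), ProductSet(Interval.Ropen(8/7, 4*sqrt(11)), Interval.Ropen(3/79, 6*sqrt(3))))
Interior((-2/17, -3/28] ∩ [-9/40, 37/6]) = (-2/17, -3/28)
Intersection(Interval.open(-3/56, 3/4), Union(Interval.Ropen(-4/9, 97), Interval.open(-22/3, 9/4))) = Interval.open(-3/56, 3/4)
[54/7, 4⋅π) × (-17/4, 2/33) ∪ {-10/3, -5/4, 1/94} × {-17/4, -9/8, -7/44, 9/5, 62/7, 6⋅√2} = ([54/7, 4⋅π) × (-17/4, 2/33)) ∪ ({-10/3, -5/4, 1/94} × {-17/4, -9/8, -7/44, 9/5, 62/7, 6⋅√2})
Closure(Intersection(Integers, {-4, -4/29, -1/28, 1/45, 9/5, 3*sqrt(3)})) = {-4}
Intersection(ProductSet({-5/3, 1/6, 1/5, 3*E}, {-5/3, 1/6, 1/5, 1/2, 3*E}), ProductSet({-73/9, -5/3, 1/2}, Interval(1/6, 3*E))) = ProductSet({-5/3}, {1/6, 1/5, 1/2, 3*E})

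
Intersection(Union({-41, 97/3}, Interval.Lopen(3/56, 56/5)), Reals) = Union({-41, 97/3}, Interval.Lopen(3/56, 56/5))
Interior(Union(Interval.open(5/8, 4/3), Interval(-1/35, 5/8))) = Interval.open(-1/35, 4/3)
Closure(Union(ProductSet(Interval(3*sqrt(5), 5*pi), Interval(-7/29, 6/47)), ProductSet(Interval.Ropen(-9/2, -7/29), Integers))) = Union(ProductSet(Interval(-9/2, -7/29), Integers), ProductSet(Interval(3*sqrt(5), 5*pi), Interval(-7/29, 6/47)))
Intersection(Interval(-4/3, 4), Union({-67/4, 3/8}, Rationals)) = Intersection(Interval(-4/3, 4), Rationals)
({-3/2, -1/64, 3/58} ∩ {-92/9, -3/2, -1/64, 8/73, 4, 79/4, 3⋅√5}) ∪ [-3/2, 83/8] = [-3/2, 83/8]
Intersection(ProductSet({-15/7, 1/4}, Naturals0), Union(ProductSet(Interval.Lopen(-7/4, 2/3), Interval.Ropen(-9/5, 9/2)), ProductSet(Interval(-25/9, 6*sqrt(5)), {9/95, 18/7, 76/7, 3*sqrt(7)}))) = ProductSet({1/4}, Range(0, 5, 1))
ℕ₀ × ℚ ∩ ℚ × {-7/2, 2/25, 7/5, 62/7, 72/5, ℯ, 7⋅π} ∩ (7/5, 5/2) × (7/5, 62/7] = {2} × {62/7}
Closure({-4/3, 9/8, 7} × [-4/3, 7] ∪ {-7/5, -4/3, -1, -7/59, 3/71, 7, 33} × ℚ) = ({-4/3, 9/8, 7} × [-4/3, 7]) ∪ ({-7/5, -4/3, -1, -7/59, 3/71, 7, 33} × ℝ)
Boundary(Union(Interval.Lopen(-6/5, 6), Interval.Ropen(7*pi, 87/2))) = {-6/5, 6, 87/2, 7*pi}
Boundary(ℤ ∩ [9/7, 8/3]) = {2}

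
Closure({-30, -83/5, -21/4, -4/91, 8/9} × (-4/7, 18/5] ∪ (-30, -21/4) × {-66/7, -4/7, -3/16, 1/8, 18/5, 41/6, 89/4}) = ({-30, -83/5, -21/4, -4/91, 8/9} × [-4/7, 18/5]) ∪ ([-30, -21/4] × {-66/7, -4/7, -3/16, 1/8, 18/5, 41/6, 89/4})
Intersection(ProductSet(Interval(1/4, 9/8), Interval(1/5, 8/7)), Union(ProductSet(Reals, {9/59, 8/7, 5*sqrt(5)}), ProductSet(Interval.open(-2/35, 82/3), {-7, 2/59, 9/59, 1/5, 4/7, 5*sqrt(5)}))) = ProductSet(Interval(1/4, 9/8), {1/5, 4/7, 8/7})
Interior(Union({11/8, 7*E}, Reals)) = Reals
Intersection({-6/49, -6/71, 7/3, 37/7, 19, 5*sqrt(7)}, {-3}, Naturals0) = EmptySet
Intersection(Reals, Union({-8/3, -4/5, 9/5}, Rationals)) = Rationals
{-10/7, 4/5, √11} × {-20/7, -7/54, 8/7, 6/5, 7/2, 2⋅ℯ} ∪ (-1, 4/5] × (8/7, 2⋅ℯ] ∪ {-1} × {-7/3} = ({-1} × {-7/3}) ∪ ((-1, 4/5] × (8/7, 2⋅ℯ]) ∪ ({-10/7, 4/5, √11} × {-20/7, -7/54, 8/7, 6/5, 7/2, 2⋅ℯ})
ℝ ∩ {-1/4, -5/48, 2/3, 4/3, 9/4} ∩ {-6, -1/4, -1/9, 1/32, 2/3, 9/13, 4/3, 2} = {-1/4, 2/3, 4/3}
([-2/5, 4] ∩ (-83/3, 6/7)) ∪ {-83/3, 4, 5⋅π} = {-83/3, 4, 5⋅π} ∪ [-2/5, 6/7)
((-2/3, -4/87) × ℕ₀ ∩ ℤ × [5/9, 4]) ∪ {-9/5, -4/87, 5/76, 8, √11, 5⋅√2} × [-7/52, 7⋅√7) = {-9/5, -4/87, 5/76, 8, √11, 5⋅√2} × [-7/52, 7⋅√7)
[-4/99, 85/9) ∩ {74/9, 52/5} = {74/9}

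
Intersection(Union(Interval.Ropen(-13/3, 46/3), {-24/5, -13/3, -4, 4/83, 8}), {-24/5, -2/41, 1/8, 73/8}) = {-24/5, -2/41, 1/8, 73/8}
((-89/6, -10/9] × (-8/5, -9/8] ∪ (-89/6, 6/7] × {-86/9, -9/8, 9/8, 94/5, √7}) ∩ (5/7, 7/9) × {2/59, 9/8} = (5/7, 7/9) × {9/8}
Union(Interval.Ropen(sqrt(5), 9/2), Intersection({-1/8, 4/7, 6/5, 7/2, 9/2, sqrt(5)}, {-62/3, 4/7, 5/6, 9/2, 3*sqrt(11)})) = Union({4/7}, Interval(sqrt(5), 9/2))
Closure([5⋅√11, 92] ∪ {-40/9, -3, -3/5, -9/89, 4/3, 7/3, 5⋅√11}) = {-40/9, -3, -3/5, -9/89, 4/3, 7/3} ∪ [5⋅√11, 92]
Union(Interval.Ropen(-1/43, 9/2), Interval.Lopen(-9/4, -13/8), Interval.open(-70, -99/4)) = Union(Interval.open(-70, -99/4), Interval.Lopen(-9/4, -13/8), Interval.Ropen(-1/43, 9/2))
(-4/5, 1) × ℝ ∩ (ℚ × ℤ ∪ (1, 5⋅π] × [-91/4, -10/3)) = (ℚ ∩ (-4/5, 1)) × ℤ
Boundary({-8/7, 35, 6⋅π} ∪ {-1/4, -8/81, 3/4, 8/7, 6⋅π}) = {-8/7, -1/4, -8/81, 3/4, 8/7, 35, 6⋅π}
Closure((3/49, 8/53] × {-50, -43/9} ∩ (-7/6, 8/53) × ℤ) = [3/49, 8/53] × {-50}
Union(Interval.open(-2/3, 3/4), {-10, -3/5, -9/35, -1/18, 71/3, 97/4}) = Union({-10, 71/3, 97/4}, Interval.open(-2/3, 3/4))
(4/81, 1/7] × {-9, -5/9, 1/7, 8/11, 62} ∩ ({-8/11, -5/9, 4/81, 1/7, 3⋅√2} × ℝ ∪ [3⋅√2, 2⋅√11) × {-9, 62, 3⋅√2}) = {1/7} × {-9, -5/9, 1/7, 8/11, 62}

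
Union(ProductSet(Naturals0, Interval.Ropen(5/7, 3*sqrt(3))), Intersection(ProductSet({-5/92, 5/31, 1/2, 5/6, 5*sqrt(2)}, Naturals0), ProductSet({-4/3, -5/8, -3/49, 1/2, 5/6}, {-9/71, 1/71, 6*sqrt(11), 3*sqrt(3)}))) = ProductSet(Naturals0, Interval.Ropen(5/7, 3*sqrt(3)))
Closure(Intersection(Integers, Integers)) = Integers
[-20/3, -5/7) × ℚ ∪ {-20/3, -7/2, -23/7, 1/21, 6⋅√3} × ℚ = ([-20/3, -5/7) ∪ {1/21, 6⋅√3}) × ℚ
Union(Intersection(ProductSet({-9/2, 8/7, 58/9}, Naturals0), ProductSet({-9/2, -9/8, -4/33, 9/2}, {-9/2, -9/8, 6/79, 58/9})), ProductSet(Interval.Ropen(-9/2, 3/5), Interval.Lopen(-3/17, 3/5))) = ProductSet(Interval.Ropen(-9/2, 3/5), Interval.Lopen(-3/17, 3/5))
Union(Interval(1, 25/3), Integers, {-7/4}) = Union({-7/4}, Integers, Interval(1, 25/3))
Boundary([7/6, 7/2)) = {7/6, 7/2}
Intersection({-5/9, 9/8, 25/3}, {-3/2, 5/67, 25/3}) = {25/3}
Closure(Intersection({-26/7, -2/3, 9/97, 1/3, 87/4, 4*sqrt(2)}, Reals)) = {-26/7, -2/3, 9/97, 1/3, 87/4, 4*sqrt(2)}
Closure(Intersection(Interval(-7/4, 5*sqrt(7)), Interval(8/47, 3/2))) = Interval(8/47, 3/2)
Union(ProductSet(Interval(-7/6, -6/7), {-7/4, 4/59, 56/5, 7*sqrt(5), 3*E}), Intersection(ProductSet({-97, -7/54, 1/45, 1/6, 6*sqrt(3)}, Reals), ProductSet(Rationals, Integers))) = Union(ProductSet({-97, -7/54, 1/45, 1/6}, Integers), ProductSet(Interval(-7/6, -6/7), {-7/4, 4/59, 56/5, 7*sqrt(5), 3*E}))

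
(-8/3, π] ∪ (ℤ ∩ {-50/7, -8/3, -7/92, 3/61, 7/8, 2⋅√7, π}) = (-8/3, π]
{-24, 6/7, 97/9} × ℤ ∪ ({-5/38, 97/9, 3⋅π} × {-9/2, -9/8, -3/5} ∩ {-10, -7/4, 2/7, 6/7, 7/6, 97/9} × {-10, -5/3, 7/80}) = {-24, 6/7, 97/9} × ℤ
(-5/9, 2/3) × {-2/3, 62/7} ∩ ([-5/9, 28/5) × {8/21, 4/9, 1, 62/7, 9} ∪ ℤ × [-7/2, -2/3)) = (-5/9, 2/3) × {62/7}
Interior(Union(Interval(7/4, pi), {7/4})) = Interval.open(7/4, pi)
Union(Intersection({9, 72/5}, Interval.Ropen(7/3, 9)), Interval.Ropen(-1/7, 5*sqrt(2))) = Interval.Ropen(-1/7, 5*sqrt(2))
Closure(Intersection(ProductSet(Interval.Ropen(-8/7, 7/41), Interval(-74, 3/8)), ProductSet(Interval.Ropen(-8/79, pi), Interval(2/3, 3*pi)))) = EmptySet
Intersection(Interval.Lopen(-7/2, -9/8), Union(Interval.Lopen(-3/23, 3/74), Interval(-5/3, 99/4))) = Interval(-5/3, -9/8)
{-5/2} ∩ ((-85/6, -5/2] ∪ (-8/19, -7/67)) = {-5/2}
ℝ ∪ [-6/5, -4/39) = (-∞, ∞)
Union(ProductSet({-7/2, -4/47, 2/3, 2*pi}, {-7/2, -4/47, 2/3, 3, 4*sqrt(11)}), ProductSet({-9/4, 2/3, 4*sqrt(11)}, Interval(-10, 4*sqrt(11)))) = Union(ProductSet({-9/4, 2/3, 4*sqrt(11)}, Interval(-10, 4*sqrt(11))), ProductSet({-7/2, -4/47, 2/3, 2*pi}, {-7/2, -4/47, 2/3, 3, 4*sqrt(11)}))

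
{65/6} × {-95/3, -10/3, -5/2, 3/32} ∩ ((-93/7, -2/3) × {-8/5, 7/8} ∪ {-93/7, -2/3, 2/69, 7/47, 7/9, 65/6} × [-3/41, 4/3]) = {65/6} × {3/32}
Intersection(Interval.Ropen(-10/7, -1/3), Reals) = Interval.Ropen(-10/7, -1/3)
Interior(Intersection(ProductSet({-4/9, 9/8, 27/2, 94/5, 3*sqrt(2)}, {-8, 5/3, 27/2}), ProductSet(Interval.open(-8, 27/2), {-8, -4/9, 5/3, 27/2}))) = EmptySet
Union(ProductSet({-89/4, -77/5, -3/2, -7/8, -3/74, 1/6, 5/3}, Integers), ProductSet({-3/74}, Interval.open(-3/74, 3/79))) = Union(ProductSet({-3/74}, Interval.open(-3/74, 3/79)), ProductSet({-89/4, -77/5, -3/2, -7/8, -3/74, 1/6, 5/3}, Integers))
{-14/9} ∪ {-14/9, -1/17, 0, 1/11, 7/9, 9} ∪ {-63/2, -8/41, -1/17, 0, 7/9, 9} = {-63/2, -14/9, -8/41, -1/17, 0, 1/11, 7/9, 9}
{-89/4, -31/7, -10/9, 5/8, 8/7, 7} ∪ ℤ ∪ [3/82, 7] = ℤ ∪ {-89/4, -31/7, -10/9} ∪ [3/82, 7]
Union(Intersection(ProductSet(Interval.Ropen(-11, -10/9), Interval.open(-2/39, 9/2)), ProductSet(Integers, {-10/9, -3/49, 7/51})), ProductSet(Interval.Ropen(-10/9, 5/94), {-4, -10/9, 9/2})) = Union(ProductSet(Interval.Ropen(-10/9, 5/94), {-4, -10/9, 9/2}), ProductSet(Range(-11, -1, 1), {7/51}))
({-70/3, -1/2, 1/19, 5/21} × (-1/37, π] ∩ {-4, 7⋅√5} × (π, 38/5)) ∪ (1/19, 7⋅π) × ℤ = (1/19, 7⋅π) × ℤ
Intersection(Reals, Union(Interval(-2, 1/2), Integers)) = Union(Integers, Interval(-2, 1/2))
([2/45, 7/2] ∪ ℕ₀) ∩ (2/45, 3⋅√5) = (2/45, 7/2] ∪ {1, 2, …, 6}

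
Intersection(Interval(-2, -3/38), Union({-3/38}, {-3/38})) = {-3/38}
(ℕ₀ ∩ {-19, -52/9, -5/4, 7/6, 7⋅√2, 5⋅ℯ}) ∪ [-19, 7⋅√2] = [-19, 7⋅√2]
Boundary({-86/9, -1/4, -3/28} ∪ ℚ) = ℝ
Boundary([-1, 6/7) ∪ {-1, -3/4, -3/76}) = {-1, 6/7}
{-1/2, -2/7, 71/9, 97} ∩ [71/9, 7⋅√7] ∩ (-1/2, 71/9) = ∅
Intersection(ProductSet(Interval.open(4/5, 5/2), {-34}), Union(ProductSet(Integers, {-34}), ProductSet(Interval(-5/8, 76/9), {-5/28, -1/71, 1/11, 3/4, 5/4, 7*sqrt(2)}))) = ProductSet(Range(1, 3, 1), {-34})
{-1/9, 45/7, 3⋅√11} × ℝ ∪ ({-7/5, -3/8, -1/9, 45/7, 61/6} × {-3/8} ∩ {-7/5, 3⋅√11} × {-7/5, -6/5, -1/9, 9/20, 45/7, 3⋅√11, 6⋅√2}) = {-1/9, 45/7, 3⋅√11} × ℝ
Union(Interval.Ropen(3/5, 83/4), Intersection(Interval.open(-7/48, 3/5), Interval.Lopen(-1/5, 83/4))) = Interval.open(-7/48, 83/4)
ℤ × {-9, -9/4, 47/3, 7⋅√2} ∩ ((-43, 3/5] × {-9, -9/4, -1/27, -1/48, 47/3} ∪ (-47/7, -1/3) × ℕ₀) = {-42, -41, …, 0} × {-9, -9/4, 47/3}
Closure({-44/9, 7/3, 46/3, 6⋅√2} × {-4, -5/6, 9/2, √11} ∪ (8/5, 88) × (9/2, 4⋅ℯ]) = ({8/5, 88} × [9/2, 4⋅ℯ]) ∪ ([8/5, 88] × {9/2, 4⋅ℯ}) ∪ ((8/5, 88) × (9/2, 4⋅ℯ]) ∪ ({-44/9, 7/3, 46/3, 6⋅√2} × {-4, -5/6, 9/2, √11})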